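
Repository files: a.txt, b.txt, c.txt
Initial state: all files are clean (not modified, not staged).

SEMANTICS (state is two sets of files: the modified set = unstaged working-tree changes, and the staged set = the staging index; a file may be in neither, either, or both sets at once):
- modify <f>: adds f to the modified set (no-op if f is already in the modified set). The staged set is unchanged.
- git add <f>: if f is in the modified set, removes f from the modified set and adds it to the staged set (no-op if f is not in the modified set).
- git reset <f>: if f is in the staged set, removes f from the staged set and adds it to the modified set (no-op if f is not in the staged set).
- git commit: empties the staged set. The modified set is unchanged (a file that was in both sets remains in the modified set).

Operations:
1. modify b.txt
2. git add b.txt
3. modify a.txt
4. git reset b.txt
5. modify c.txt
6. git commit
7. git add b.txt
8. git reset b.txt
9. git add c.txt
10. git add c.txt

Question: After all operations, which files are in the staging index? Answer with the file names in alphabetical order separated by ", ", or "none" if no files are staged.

After op 1 (modify b.txt): modified={b.txt} staged={none}
After op 2 (git add b.txt): modified={none} staged={b.txt}
After op 3 (modify a.txt): modified={a.txt} staged={b.txt}
After op 4 (git reset b.txt): modified={a.txt, b.txt} staged={none}
After op 5 (modify c.txt): modified={a.txt, b.txt, c.txt} staged={none}
After op 6 (git commit): modified={a.txt, b.txt, c.txt} staged={none}
After op 7 (git add b.txt): modified={a.txt, c.txt} staged={b.txt}
After op 8 (git reset b.txt): modified={a.txt, b.txt, c.txt} staged={none}
After op 9 (git add c.txt): modified={a.txt, b.txt} staged={c.txt}
After op 10 (git add c.txt): modified={a.txt, b.txt} staged={c.txt}

Answer: c.txt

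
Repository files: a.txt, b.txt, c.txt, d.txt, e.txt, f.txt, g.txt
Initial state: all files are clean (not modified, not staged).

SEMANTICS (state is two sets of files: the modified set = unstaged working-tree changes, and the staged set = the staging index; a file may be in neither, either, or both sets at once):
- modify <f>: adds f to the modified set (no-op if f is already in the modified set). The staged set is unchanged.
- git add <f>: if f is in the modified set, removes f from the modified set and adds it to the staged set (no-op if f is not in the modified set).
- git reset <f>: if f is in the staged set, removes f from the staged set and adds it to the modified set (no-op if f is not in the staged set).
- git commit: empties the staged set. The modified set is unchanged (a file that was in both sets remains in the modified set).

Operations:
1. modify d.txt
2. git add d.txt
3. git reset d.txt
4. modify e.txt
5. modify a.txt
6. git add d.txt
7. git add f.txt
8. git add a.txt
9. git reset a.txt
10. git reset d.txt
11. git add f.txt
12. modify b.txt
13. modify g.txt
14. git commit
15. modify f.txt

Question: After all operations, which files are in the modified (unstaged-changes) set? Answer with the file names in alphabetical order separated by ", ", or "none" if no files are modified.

Answer: a.txt, b.txt, d.txt, e.txt, f.txt, g.txt

Derivation:
After op 1 (modify d.txt): modified={d.txt} staged={none}
After op 2 (git add d.txt): modified={none} staged={d.txt}
After op 3 (git reset d.txt): modified={d.txt} staged={none}
After op 4 (modify e.txt): modified={d.txt, e.txt} staged={none}
After op 5 (modify a.txt): modified={a.txt, d.txt, e.txt} staged={none}
After op 6 (git add d.txt): modified={a.txt, e.txt} staged={d.txt}
After op 7 (git add f.txt): modified={a.txt, e.txt} staged={d.txt}
After op 8 (git add a.txt): modified={e.txt} staged={a.txt, d.txt}
After op 9 (git reset a.txt): modified={a.txt, e.txt} staged={d.txt}
After op 10 (git reset d.txt): modified={a.txt, d.txt, e.txt} staged={none}
After op 11 (git add f.txt): modified={a.txt, d.txt, e.txt} staged={none}
After op 12 (modify b.txt): modified={a.txt, b.txt, d.txt, e.txt} staged={none}
After op 13 (modify g.txt): modified={a.txt, b.txt, d.txt, e.txt, g.txt} staged={none}
After op 14 (git commit): modified={a.txt, b.txt, d.txt, e.txt, g.txt} staged={none}
After op 15 (modify f.txt): modified={a.txt, b.txt, d.txt, e.txt, f.txt, g.txt} staged={none}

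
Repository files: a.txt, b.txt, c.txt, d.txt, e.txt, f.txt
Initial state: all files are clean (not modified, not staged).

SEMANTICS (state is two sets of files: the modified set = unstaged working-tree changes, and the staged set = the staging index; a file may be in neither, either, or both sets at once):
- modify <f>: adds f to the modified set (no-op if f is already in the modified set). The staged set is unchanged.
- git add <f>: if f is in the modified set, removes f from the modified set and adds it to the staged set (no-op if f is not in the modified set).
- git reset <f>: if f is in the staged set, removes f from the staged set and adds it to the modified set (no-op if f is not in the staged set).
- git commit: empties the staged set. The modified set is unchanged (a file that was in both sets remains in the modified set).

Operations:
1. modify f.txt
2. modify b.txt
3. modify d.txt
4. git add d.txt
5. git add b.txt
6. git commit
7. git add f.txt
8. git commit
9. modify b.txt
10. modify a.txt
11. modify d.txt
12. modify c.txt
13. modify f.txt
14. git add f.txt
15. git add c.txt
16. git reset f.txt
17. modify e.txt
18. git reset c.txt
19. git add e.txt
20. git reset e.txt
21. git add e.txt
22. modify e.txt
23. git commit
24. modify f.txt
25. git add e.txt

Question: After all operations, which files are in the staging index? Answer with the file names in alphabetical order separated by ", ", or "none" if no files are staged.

After op 1 (modify f.txt): modified={f.txt} staged={none}
After op 2 (modify b.txt): modified={b.txt, f.txt} staged={none}
After op 3 (modify d.txt): modified={b.txt, d.txt, f.txt} staged={none}
After op 4 (git add d.txt): modified={b.txt, f.txt} staged={d.txt}
After op 5 (git add b.txt): modified={f.txt} staged={b.txt, d.txt}
After op 6 (git commit): modified={f.txt} staged={none}
After op 7 (git add f.txt): modified={none} staged={f.txt}
After op 8 (git commit): modified={none} staged={none}
After op 9 (modify b.txt): modified={b.txt} staged={none}
After op 10 (modify a.txt): modified={a.txt, b.txt} staged={none}
After op 11 (modify d.txt): modified={a.txt, b.txt, d.txt} staged={none}
After op 12 (modify c.txt): modified={a.txt, b.txt, c.txt, d.txt} staged={none}
After op 13 (modify f.txt): modified={a.txt, b.txt, c.txt, d.txt, f.txt} staged={none}
After op 14 (git add f.txt): modified={a.txt, b.txt, c.txt, d.txt} staged={f.txt}
After op 15 (git add c.txt): modified={a.txt, b.txt, d.txt} staged={c.txt, f.txt}
After op 16 (git reset f.txt): modified={a.txt, b.txt, d.txt, f.txt} staged={c.txt}
After op 17 (modify e.txt): modified={a.txt, b.txt, d.txt, e.txt, f.txt} staged={c.txt}
After op 18 (git reset c.txt): modified={a.txt, b.txt, c.txt, d.txt, e.txt, f.txt} staged={none}
After op 19 (git add e.txt): modified={a.txt, b.txt, c.txt, d.txt, f.txt} staged={e.txt}
After op 20 (git reset e.txt): modified={a.txt, b.txt, c.txt, d.txt, e.txt, f.txt} staged={none}
After op 21 (git add e.txt): modified={a.txt, b.txt, c.txt, d.txt, f.txt} staged={e.txt}
After op 22 (modify e.txt): modified={a.txt, b.txt, c.txt, d.txt, e.txt, f.txt} staged={e.txt}
After op 23 (git commit): modified={a.txt, b.txt, c.txt, d.txt, e.txt, f.txt} staged={none}
After op 24 (modify f.txt): modified={a.txt, b.txt, c.txt, d.txt, e.txt, f.txt} staged={none}
After op 25 (git add e.txt): modified={a.txt, b.txt, c.txt, d.txt, f.txt} staged={e.txt}

Answer: e.txt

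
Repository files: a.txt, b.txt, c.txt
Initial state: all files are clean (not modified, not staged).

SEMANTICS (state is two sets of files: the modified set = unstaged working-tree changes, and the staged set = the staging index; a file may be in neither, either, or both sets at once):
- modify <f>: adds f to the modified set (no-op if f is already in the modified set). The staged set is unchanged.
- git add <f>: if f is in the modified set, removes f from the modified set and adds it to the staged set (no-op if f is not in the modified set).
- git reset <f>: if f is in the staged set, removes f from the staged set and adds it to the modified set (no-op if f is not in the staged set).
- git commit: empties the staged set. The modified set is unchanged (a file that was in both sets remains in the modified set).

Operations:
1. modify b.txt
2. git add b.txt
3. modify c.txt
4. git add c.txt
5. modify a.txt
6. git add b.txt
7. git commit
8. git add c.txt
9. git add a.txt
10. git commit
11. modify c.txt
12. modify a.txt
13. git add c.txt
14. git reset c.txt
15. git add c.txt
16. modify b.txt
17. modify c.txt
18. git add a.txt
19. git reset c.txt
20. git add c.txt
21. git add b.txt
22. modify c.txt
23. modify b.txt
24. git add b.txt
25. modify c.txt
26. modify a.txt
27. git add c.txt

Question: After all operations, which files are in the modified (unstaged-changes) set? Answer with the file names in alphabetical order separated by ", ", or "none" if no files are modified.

After op 1 (modify b.txt): modified={b.txt} staged={none}
After op 2 (git add b.txt): modified={none} staged={b.txt}
After op 3 (modify c.txt): modified={c.txt} staged={b.txt}
After op 4 (git add c.txt): modified={none} staged={b.txt, c.txt}
After op 5 (modify a.txt): modified={a.txt} staged={b.txt, c.txt}
After op 6 (git add b.txt): modified={a.txt} staged={b.txt, c.txt}
After op 7 (git commit): modified={a.txt} staged={none}
After op 8 (git add c.txt): modified={a.txt} staged={none}
After op 9 (git add a.txt): modified={none} staged={a.txt}
After op 10 (git commit): modified={none} staged={none}
After op 11 (modify c.txt): modified={c.txt} staged={none}
After op 12 (modify a.txt): modified={a.txt, c.txt} staged={none}
After op 13 (git add c.txt): modified={a.txt} staged={c.txt}
After op 14 (git reset c.txt): modified={a.txt, c.txt} staged={none}
After op 15 (git add c.txt): modified={a.txt} staged={c.txt}
After op 16 (modify b.txt): modified={a.txt, b.txt} staged={c.txt}
After op 17 (modify c.txt): modified={a.txt, b.txt, c.txt} staged={c.txt}
After op 18 (git add a.txt): modified={b.txt, c.txt} staged={a.txt, c.txt}
After op 19 (git reset c.txt): modified={b.txt, c.txt} staged={a.txt}
After op 20 (git add c.txt): modified={b.txt} staged={a.txt, c.txt}
After op 21 (git add b.txt): modified={none} staged={a.txt, b.txt, c.txt}
After op 22 (modify c.txt): modified={c.txt} staged={a.txt, b.txt, c.txt}
After op 23 (modify b.txt): modified={b.txt, c.txt} staged={a.txt, b.txt, c.txt}
After op 24 (git add b.txt): modified={c.txt} staged={a.txt, b.txt, c.txt}
After op 25 (modify c.txt): modified={c.txt} staged={a.txt, b.txt, c.txt}
After op 26 (modify a.txt): modified={a.txt, c.txt} staged={a.txt, b.txt, c.txt}
After op 27 (git add c.txt): modified={a.txt} staged={a.txt, b.txt, c.txt}

Answer: a.txt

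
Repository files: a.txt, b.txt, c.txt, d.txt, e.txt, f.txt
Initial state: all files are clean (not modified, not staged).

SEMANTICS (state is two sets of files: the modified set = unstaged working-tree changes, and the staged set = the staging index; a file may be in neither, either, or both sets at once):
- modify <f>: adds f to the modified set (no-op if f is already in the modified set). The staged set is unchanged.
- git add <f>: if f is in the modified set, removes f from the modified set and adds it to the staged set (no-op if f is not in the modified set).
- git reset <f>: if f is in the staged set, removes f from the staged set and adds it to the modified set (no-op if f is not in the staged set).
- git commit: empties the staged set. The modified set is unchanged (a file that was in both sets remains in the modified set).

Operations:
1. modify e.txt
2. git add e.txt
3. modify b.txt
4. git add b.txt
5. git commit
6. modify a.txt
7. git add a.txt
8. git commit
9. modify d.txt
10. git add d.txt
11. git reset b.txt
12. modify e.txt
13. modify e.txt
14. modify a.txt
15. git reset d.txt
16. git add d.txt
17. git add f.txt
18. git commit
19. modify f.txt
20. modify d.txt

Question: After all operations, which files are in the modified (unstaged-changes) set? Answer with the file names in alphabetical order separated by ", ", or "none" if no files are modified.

After op 1 (modify e.txt): modified={e.txt} staged={none}
After op 2 (git add e.txt): modified={none} staged={e.txt}
After op 3 (modify b.txt): modified={b.txt} staged={e.txt}
After op 4 (git add b.txt): modified={none} staged={b.txt, e.txt}
After op 5 (git commit): modified={none} staged={none}
After op 6 (modify a.txt): modified={a.txt} staged={none}
After op 7 (git add a.txt): modified={none} staged={a.txt}
After op 8 (git commit): modified={none} staged={none}
After op 9 (modify d.txt): modified={d.txt} staged={none}
After op 10 (git add d.txt): modified={none} staged={d.txt}
After op 11 (git reset b.txt): modified={none} staged={d.txt}
After op 12 (modify e.txt): modified={e.txt} staged={d.txt}
After op 13 (modify e.txt): modified={e.txt} staged={d.txt}
After op 14 (modify a.txt): modified={a.txt, e.txt} staged={d.txt}
After op 15 (git reset d.txt): modified={a.txt, d.txt, e.txt} staged={none}
After op 16 (git add d.txt): modified={a.txt, e.txt} staged={d.txt}
After op 17 (git add f.txt): modified={a.txt, e.txt} staged={d.txt}
After op 18 (git commit): modified={a.txt, e.txt} staged={none}
After op 19 (modify f.txt): modified={a.txt, e.txt, f.txt} staged={none}
After op 20 (modify d.txt): modified={a.txt, d.txt, e.txt, f.txt} staged={none}

Answer: a.txt, d.txt, e.txt, f.txt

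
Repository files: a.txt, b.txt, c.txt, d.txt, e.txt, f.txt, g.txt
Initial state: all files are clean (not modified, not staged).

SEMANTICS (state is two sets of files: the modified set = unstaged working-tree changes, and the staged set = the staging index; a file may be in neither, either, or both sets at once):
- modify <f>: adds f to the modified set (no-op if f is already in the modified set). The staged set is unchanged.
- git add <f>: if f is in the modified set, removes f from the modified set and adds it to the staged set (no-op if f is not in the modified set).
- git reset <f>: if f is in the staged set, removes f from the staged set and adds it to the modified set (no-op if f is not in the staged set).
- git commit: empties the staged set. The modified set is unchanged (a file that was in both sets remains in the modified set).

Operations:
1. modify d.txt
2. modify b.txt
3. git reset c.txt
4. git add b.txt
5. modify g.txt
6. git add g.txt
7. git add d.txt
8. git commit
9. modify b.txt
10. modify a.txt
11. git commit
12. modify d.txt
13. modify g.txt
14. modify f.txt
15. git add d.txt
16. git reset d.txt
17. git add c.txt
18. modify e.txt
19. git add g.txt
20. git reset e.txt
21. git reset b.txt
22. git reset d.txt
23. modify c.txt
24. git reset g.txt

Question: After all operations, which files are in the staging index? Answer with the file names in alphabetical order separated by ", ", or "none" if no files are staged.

Answer: none

Derivation:
After op 1 (modify d.txt): modified={d.txt} staged={none}
After op 2 (modify b.txt): modified={b.txt, d.txt} staged={none}
After op 3 (git reset c.txt): modified={b.txt, d.txt} staged={none}
After op 4 (git add b.txt): modified={d.txt} staged={b.txt}
After op 5 (modify g.txt): modified={d.txt, g.txt} staged={b.txt}
After op 6 (git add g.txt): modified={d.txt} staged={b.txt, g.txt}
After op 7 (git add d.txt): modified={none} staged={b.txt, d.txt, g.txt}
After op 8 (git commit): modified={none} staged={none}
After op 9 (modify b.txt): modified={b.txt} staged={none}
After op 10 (modify a.txt): modified={a.txt, b.txt} staged={none}
After op 11 (git commit): modified={a.txt, b.txt} staged={none}
After op 12 (modify d.txt): modified={a.txt, b.txt, d.txt} staged={none}
After op 13 (modify g.txt): modified={a.txt, b.txt, d.txt, g.txt} staged={none}
After op 14 (modify f.txt): modified={a.txt, b.txt, d.txt, f.txt, g.txt} staged={none}
After op 15 (git add d.txt): modified={a.txt, b.txt, f.txt, g.txt} staged={d.txt}
After op 16 (git reset d.txt): modified={a.txt, b.txt, d.txt, f.txt, g.txt} staged={none}
After op 17 (git add c.txt): modified={a.txt, b.txt, d.txt, f.txt, g.txt} staged={none}
After op 18 (modify e.txt): modified={a.txt, b.txt, d.txt, e.txt, f.txt, g.txt} staged={none}
After op 19 (git add g.txt): modified={a.txt, b.txt, d.txt, e.txt, f.txt} staged={g.txt}
After op 20 (git reset e.txt): modified={a.txt, b.txt, d.txt, e.txt, f.txt} staged={g.txt}
After op 21 (git reset b.txt): modified={a.txt, b.txt, d.txt, e.txt, f.txt} staged={g.txt}
After op 22 (git reset d.txt): modified={a.txt, b.txt, d.txt, e.txt, f.txt} staged={g.txt}
After op 23 (modify c.txt): modified={a.txt, b.txt, c.txt, d.txt, e.txt, f.txt} staged={g.txt}
After op 24 (git reset g.txt): modified={a.txt, b.txt, c.txt, d.txt, e.txt, f.txt, g.txt} staged={none}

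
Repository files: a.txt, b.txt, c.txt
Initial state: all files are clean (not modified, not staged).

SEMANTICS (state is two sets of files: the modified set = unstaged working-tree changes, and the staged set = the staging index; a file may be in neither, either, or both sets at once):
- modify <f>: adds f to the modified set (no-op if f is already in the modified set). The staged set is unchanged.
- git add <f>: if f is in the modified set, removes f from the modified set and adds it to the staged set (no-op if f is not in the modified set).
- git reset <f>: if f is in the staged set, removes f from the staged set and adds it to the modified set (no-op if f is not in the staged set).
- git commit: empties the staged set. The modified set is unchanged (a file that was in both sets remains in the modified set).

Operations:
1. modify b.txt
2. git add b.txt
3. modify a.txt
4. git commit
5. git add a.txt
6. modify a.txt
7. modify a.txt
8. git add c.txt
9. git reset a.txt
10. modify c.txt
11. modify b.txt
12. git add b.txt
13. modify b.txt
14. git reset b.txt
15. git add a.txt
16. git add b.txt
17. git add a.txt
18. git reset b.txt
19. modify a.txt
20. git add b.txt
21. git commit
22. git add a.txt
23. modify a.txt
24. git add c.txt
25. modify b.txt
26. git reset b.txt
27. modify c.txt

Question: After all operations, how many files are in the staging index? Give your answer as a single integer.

Answer: 2

Derivation:
After op 1 (modify b.txt): modified={b.txt} staged={none}
After op 2 (git add b.txt): modified={none} staged={b.txt}
After op 3 (modify a.txt): modified={a.txt} staged={b.txt}
After op 4 (git commit): modified={a.txt} staged={none}
After op 5 (git add a.txt): modified={none} staged={a.txt}
After op 6 (modify a.txt): modified={a.txt} staged={a.txt}
After op 7 (modify a.txt): modified={a.txt} staged={a.txt}
After op 8 (git add c.txt): modified={a.txt} staged={a.txt}
After op 9 (git reset a.txt): modified={a.txt} staged={none}
After op 10 (modify c.txt): modified={a.txt, c.txt} staged={none}
After op 11 (modify b.txt): modified={a.txt, b.txt, c.txt} staged={none}
After op 12 (git add b.txt): modified={a.txt, c.txt} staged={b.txt}
After op 13 (modify b.txt): modified={a.txt, b.txt, c.txt} staged={b.txt}
After op 14 (git reset b.txt): modified={a.txt, b.txt, c.txt} staged={none}
After op 15 (git add a.txt): modified={b.txt, c.txt} staged={a.txt}
After op 16 (git add b.txt): modified={c.txt} staged={a.txt, b.txt}
After op 17 (git add a.txt): modified={c.txt} staged={a.txt, b.txt}
After op 18 (git reset b.txt): modified={b.txt, c.txt} staged={a.txt}
After op 19 (modify a.txt): modified={a.txt, b.txt, c.txt} staged={a.txt}
After op 20 (git add b.txt): modified={a.txt, c.txt} staged={a.txt, b.txt}
After op 21 (git commit): modified={a.txt, c.txt} staged={none}
After op 22 (git add a.txt): modified={c.txt} staged={a.txt}
After op 23 (modify a.txt): modified={a.txt, c.txt} staged={a.txt}
After op 24 (git add c.txt): modified={a.txt} staged={a.txt, c.txt}
After op 25 (modify b.txt): modified={a.txt, b.txt} staged={a.txt, c.txt}
After op 26 (git reset b.txt): modified={a.txt, b.txt} staged={a.txt, c.txt}
After op 27 (modify c.txt): modified={a.txt, b.txt, c.txt} staged={a.txt, c.txt}
Final staged set: {a.txt, c.txt} -> count=2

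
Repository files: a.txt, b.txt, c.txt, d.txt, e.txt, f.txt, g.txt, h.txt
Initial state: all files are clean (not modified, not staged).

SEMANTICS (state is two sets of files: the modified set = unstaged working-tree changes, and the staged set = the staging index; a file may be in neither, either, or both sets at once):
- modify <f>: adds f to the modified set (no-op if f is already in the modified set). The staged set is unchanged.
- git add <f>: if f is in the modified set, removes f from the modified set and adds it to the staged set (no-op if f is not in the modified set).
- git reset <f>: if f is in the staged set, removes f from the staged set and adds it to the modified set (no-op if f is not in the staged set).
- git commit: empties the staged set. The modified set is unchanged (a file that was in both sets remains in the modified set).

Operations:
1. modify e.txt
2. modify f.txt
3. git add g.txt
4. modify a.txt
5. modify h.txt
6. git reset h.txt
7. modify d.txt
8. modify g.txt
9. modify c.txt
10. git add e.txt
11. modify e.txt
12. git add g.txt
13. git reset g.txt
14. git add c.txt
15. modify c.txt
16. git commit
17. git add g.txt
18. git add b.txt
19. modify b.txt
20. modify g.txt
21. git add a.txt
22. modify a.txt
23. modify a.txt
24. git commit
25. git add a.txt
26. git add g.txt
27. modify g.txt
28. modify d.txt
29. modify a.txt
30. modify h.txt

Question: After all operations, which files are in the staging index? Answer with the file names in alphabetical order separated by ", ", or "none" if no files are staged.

Answer: a.txt, g.txt

Derivation:
After op 1 (modify e.txt): modified={e.txt} staged={none}
After op 2 (modify f.txt): modified={e.txt, f.txt} staged={none}
After op 3 (git add g.txt): modified={e.txt, f.txt} staged={none}
After op 4 (modify a.txt): modified={a.txt, e.txt, f.txt} staged={none}
After op 5 (modify h.txt): modified={a.txt, e.txt, f.txt, h.txt} staged={none}
After op 6 (git reset h.txt): modified={a.txt, e.txt, f.txt, h.txt} staged={none}
After op 7 (modify d.txt): modified={a.txt, d.txt, e.txt, f.txt, h.txt} staged={none}
After op 8 (modify g.txt): modified={a.txt, d.txt, e.txt, f.txt, g.txt, h.txt} staged={none}
After op 9 (modify c.txt): modified={a.txt, c.txt, d.txt, e.txt, f.txt, g.txt, h.txt} staged={none}
After op 10 (git add e.txt): modified={a.txt, c.txt, d.txt, f.txt, g.txt, h.txt} staged={e.txt}
After op 11 (modify e.txt): modified={a.txt, c.txt, d.txt, e.txt, f.txt, g.txt, h.txt} staged={e.txt}
After op 12 (git add g.txt): modified={a.txt, c.txt, d.txt, e.txt, f.txt, h.txt} staged={e.txt, g.txt}
After op 13 (git reset g.txt): modified={a.txt, c.txt, d.txt, e.txt, f.txt, g.txt, h.txt} staged={e.txt}
After op 14 (git add c.txt): modified={a.txt, d.txt, e.txt, f.txt, g.txt, h.txt} staged={c.txt, e.txt}
After op 15 (modify c.txt): modified={a.txt, c.txt, d.txt, e.txt, f.txt, g.txt, h.txt} staged={c.txt, e.txt}
After op 16 (git commit): modified={a.txt, c.txt, d.txt, e.txt, f.txt, g.txt, h.txt} staged={none}
After op 17 (git add g.txt): modified={a.txt, c.txt, d.txt, e.txt, f.txt, h.txt} staged={g.txt}
After op 18 (git add b.txt): modified={a.txt, c.txt, d.txt, e.txt, f.txt, h.txt} staged={g.txt}
After op 19 (modify b.txt): modified={a.txt, b.txt, c.txt, d.txt, e.txt, f.txt, h.txt} staged={g.txt}
After op 20 (modify g.txt): modified={a.txt, b.txt, c.txt, d.txt, e.txt, f.txt, g.txt, h.txt} staged={g.txt}
After op 21 (git add a.txt): modified={b.txt, c.txt, d.txt, e.txt, f.txt, g.txt, h.txt} staged={a.txt, g.txt}
After op 22 (modify a.txt): modified={a.txt, b.txt, c.txt, d.txt, e.txt, f.txt, g.txt, h.txt} staged={a.txt, g.txt}
After op 23 (modify a.txt): modified={a.txt, b.txt, c.txt, d.txt, e.txt, f.txt, g.txt, h.txt} staged={a.txt, g.txt}
After op 24 (git commit): modified={a.txt, b.txt, c.txt, d.txt, e.txt, f.txt, g.txt, h.txt} staged={none}
After op 25 (git add a.txt): modified={b.txt, c.txt, d.txt, e.txt, f.txt, g.txt, h.txt} staged={a.txt}
After op 26 (git add g.txt): modified={b.txt, c.txt, d.txt, e.txt, f.txt, h.txt} staged={a.txt, g.txt}
After op 27 (modify g.txt): modified={b.txt, c.txt, d.txt, e.txt, f.txt, g.txt, h.txt} staged={a.txt, g.txt}
After op 28 (modify d.txt): modified={b.txt, c.txt, d.txt, e.txt, f.txt, g.txt, h.txt} staged={a.txt, g.txt}
After op 29 (modify a.txt): modified={a.txt, b.txt, c.txt, d.txt, e.txt, f.txt, g.txt, h.txt} staged={a.txt, g.txt}
After op 30 (modify h.txt): modified={a.txt, b.txt, c.txt, d.txt, e.txt, f.txt, g.txt, h.txt} staged={a.txt, g.txt}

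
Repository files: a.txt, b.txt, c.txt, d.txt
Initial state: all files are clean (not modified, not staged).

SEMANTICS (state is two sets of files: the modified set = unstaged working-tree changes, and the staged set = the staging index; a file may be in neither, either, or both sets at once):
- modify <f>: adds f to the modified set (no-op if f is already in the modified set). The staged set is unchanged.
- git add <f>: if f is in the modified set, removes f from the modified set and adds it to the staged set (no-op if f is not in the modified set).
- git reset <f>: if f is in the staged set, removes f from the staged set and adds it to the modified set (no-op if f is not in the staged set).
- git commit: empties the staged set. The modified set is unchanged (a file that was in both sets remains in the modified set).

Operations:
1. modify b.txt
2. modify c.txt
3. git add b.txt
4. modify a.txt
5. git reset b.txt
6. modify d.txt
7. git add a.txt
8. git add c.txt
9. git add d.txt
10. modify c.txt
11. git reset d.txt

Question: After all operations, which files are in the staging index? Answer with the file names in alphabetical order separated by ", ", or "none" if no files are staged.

Answer: a.txt, c.txt

Derivation:
After op 1 (modify b.txt): modified={b.txt} staged={none}
After op 2 (modify c.txt): modified={b.txt, c.txt} staged={none}
After op 3 (git add b.txt): modified={c.txt} staged={b.txt}
After op 4 (modify a.txt): modified={a.txt, c.txt} staged={b.txt}
After op 5 (git reset b.txt): modified={a.txt, b.txt, c.txt} staged={none}
After op 6 (modify d.txt): modified={a.txt, b.txt, c.txt, d.txt} staged={none}
After op 7 (git add a.txt): modified={b.txt, c.txt, d.txt} staged={a.txt}
After op 8 (git add c.txt): modified={b.txt, d.txt} staged={a.txt, c.txt}
After op 9 (git add d.txt): modified={b.txt} staged={a.txt, c.txt, d.txt}
After op 10 (modify c.txt): modified={b.txt, c.txt} staged={a.txt, c.txt, d.txt}
After op 11 (git reset d.txt): modified={b.txt, c.txt, d.txt} staged={a.txt, c.txt}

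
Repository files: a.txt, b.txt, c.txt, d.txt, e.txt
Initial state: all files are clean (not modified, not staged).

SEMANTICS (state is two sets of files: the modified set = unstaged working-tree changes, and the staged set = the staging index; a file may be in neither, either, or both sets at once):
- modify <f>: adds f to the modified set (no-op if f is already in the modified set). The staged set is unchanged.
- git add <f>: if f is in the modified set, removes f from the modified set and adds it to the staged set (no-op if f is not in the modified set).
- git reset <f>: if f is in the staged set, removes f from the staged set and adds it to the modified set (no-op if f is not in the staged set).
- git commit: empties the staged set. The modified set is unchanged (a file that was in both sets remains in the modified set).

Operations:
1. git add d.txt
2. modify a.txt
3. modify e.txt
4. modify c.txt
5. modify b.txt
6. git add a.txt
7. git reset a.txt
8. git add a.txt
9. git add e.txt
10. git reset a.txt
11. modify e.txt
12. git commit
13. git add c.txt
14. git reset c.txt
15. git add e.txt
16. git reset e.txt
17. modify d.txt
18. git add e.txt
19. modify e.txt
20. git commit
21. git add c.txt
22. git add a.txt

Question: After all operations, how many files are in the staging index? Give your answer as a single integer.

After op 1 (git add d.txt): modified={none} staged={none}
After op 2 (modify a.txt): modified={a.txt} staged={none}
After op 3 (modify e.txt): modified={a.txt, e.txt} staged={none}
After op 4 (modify c.txt): modified={a.txt, c.txt, e.txt} staged={none}
After op 5 (modify b.txt): modified={a.txt, b.txt, c.txt, e.txt} staged={none}
After op 6 (git add a.txt): modified={b.txt, c.txt, e.txt} staged={a.txt}
After op 7 (git reset a.txt): modified={a.txt, b.txt, c.txt, e.txt} staged={none}
After op 8 (git add a.txt): modified={b.txt, c.txt, e.txt} staged={a.txt}
After op 9 (git add e.txt): modified={b.txt, c.txt} staged={a.txt, e.txt}
After op 10 (git reset a.txt): modified={a.txt, b.txt, c.txt} staged={e.txt}
After op 11 (modify e.txt): modified={a.txt, b.txt, c.txt, e.txt} staged={e.txt}
After op 12 (git commit): modified={a.txt, b.txt, c.txt, e.txt} staged={none}
After op 13 (git add c.txt): modified={a.txt, b.txt, e.txt} staged={c.txt}
After op 14 (git reset c.txt): modified={a.txt, b.txt, c.txt, e.txt} staged={none}
After op 15 (git add e.txt): modified={a.txt, b.txt, c.txt} staged={e.txt}
After op 16 (git reset e.txt): modified={a.txt, b.txt, c.txt, e.txt} staged={none}
After op 17 (modify d.txt): modified={a.txt, b.txt, c.txt, d.txt, e.txt} staged={none}
After op 18 (git add e.txt): modified={a.txt, b.txt, c.txt, d.txt} staged={e.txt}
After op 19 (modify e.txt): modified={a.txt, b.txt, c.txt, d.txt, e.txt} staged={e.txt}
After op 20 (git commit): modified={a.txt, b.txt, c.txt, d.txt, e.txt} staged={none}
After op 21 (git add c.txt): modified={a.txt, b.txt, d.txt, e.txt} staged={c.txt}
After op 22 (git add a.txt): modified={b.txt, d.txt, e.txt} staged={a.txt, c.txt}
Final staged set: {a.txt, c.txt} -> count=2

Answer: 2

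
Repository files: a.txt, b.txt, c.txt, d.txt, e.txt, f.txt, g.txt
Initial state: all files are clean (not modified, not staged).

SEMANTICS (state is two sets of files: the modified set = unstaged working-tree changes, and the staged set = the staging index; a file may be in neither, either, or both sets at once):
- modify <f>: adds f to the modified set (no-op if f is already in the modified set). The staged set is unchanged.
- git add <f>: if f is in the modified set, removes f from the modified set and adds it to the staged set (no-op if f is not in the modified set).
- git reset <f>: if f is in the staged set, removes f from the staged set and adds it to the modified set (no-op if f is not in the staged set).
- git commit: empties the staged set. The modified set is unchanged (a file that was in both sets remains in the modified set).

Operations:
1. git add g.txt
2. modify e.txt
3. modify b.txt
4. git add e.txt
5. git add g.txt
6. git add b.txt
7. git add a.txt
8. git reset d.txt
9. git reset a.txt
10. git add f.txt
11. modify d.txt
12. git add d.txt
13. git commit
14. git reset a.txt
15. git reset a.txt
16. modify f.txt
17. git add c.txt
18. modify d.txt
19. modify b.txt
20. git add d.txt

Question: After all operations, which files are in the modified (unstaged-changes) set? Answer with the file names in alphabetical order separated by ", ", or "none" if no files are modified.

Answer: b.txt, f.txt

Derivation:
After op 1 (git add g.txt): modified={none} staged={none}
After op 2 (modify e.txt): modified={e.txt} staged={none}
After op 3 (modify b.txt): modified={b.txt, e.txt} staged={none}
After op 4 (git add e.txt): modified={b.txt} staged={e.txt}
After op 5 (git add g.txt): modified={b.txt} staged={e.txt}
After op 6 (git add b.txt): modified={none} staged={b.txt, e.txt}
After op 7 (git add a.txt): modified={none} staged={b.txt, e.txt}
After op 8 (git reset d.txt): modified={none} staged={b.txt, e.txt}
After op 9 (git reset a.txt): modified={none} staged={b.txt, e.txt}
After op 10 (git add f.txt): modified={none} staged={b.txt, e.txt}
After op 11 (modify d.txt): modified={d.txt} staged={b.txt, e.txt}
After op 12 (git add d.txt): modified={none} staged={b.txt, d.txt, e.txt}
After op 13 (git commit): modified={none} staged={none}
After op 14 (git reset a.txt): modified={none} staged={none}
After op 15 (git reset a.txt): modified={none} staged={none}
After op 16 (modify f.txt): modified={f.txt} staged={none}
After op 17 (git add c.txt): modified={f.txt} staged={none}
After op 18 (modify d.txt): modified={d.txt, f.txt} staged={none}
After op 19 (modify b.txt): modified={b.txt, d.txt, f.txt} staged={none}
After op 20 (git add d.txt): modified={b.txt, f.txt} staged={d.txt}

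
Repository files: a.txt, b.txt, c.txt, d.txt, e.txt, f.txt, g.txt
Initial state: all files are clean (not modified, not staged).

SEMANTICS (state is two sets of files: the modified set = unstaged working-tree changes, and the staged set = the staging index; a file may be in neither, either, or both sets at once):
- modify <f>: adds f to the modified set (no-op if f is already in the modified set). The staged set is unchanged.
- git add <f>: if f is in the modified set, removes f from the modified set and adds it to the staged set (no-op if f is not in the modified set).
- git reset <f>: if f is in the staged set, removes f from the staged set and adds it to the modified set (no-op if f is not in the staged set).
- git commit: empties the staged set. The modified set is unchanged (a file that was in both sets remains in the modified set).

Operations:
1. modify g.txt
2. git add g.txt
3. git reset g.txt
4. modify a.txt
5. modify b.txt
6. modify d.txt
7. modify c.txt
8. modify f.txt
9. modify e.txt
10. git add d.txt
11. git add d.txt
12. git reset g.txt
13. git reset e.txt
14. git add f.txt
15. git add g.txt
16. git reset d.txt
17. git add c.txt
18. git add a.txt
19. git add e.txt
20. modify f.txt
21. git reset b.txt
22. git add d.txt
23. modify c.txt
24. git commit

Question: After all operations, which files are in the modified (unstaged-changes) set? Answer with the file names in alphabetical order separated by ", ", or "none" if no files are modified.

After op 1 (modify g.txt): modified={g.txt} staged={none}
After op 2 (git add g.txt): modified={none} staged={g.txt}
After op 3 (git reset g.txt): modified={g.txt} staged={none}
After op 4 (modify a.txt): modified={a.txt, g.txt} staged={none}
After op 5 (modify b.txt): modified={a.txt, b.txt, g.txt} staged={none}
After op 6 (modify d.txt): modified={a.txt, b.txt, d.txt, g.txt} staged={none}
After op 7 (modify c.txt): modified={a.txt, b.txt, c.txt, d.txt, g.txt} staged={none}
After op 8 (modify f.txt): modified={a.txt, b.txt, c.txt, d.txt, f.txt, g.txt} staged={none}
After op 9 (modify e.txt): modified={a.txt, b.txt, c.txt, d.txt, e.txt, f.txt, g.txt} staged={none}
After op 10 (git add d.txt): modified={a.txt, b.txt, c.txt, e.txt, f.txt, g.txt} staged={d.txt}
After op 11 (git add d.txt): modified={a.txt, b.txt, c.txt, e.txt, f.txt, g.txt} staged={d.txt}
After op 12 (git reset g.txt): modified={a.txt, b.txt, c.txt, e.txt, f.txt, g.txt} staged={d.txt}
After op 13 (git reset e.txt): modified={a.txt, b.txt, c.txt, e.txt, f.txt, g.txt} staged={d.txt}
After op 14 (git add f.txt): modified={a.txt, b.txt, c.txt, e.txt, g.txt} staged={d.txt, f.txt}
After op 15 (git add g.txt): modified={a.txt, b.txt, c.txt, e.txt} staged={d.txt, f.txt, g.txt}
After op 16 (git reset d.txt): modified={a.txt, b.txt, c.txt, d.txt, e.txt} staged={f.txt, g.txt}
After op 17 (git add c.txt): modified={a.txt, b.txt, d.txt, e.txt} staged={c.txt, f.txt, g.txt}
After op 18 (git add a.txt): modified={b.txt, d.txt, e.txt} staged={a.txt, c.txt, f.txt, g.txt}
After op 19 (git add e.txt): modified={b.txt, d.txt} staged={a.txt, c.txt, e.txt, f.txt, g.txt}
After op 20 (modify f.txt): modified={b.txt, d.txt, f.txt} staged={a.txt, c.txt, e.txt, f.txt, g.txt}
After op 21 (git reset b.txt): modified={b.txt, d.txt, f.txt} staged={a.txt, c.txt, e.txt, f.txt, g.txt}
After op 22 (git add d.txt): modified={b.txt, f.txt} staged={a.txt, c.txt, d.txt, e.txt, f.txt, g.txt}
After op 23 (modify c.txt): modified={b.txt, c.txt, f.txt} staged={a.txt, c.txt, d.txt, e.txt, f.txt, g.txt}
After op 24 (git commit): modified={b.txt, c.txt, f.txt} staged={none}

Answer: b.txt, c.txt, f.txt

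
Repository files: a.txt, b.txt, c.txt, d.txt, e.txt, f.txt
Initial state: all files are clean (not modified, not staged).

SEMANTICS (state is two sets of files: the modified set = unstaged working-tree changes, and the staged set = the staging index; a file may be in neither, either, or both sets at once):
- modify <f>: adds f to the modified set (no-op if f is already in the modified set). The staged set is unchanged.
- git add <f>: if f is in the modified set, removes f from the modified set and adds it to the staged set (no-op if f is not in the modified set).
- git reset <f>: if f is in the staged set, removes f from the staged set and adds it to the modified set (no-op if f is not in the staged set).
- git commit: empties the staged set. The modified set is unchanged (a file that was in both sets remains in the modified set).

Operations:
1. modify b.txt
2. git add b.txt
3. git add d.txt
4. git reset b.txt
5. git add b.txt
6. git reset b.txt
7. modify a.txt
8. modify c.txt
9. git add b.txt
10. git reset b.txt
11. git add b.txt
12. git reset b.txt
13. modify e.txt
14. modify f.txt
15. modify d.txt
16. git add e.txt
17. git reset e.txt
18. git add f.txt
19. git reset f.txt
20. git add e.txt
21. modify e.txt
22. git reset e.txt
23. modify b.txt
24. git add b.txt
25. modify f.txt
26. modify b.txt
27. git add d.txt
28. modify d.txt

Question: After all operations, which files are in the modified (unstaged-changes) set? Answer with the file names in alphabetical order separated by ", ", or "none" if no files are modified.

Answer: a.txt, b.txt, c.txt, d.txt, e.txt, f.txt

Derivation:
After op 1 (modify b.txt): modified={b.txt} staged={none}
After op 2 (git add b.txt): modified={none} staged={b.txt}
After op 3 (git add d.txt): modified={none} staged={b.txt}
After op 4 (git reset b.txt): modified={b.txt} staged={none}
After op 5 (git add b.txt): modified={none} staged={b.txt}
After op 6 (git reset b.txt): modified={b.txt} staged={none}
After op 7 (modify a.txt): modified={a.txt, b.txt} staged={none}
After op 8 (modify c.txt): modified={a.txt, b.txt, c.txt} staged={none}
After op 9 (git add b.txt): modified={a.txt, c.txt} staged={b.txt}
After op 10 (git reset b.txt): modified={a.txt, b.txt, c.txt} staged={none}
After op 11 (git add b.txt): modified={a.txt, c.txt} staged={b.txt}
After op 12 (git reset b.txt): modified={a.txt, b.txt, c.txt} staged={none}
After op 13 (modify e.txt): modified={a.txt, b.txt, c.txt, e.txt} staged={none}
After op 14 (modify f.txt): modified={a.txt, b.txt, c.txt, e.txt, f.txt} staged={none}
After op 15 (modify d.txt): modified={a.txt, b.txt, c.txt, d.txt, e.txt, f.txt} staged={none}
After op 16 (git add e.txt): modified={a.txt, b.txt, c.txt, d.txt, f.txt} staged={e.txt}
After op 17 (git reset e.txt): modified={a.txt, b.txt, c.txt, d.txt, e.txt, f.txt} staged={none}
After op 18 (git add f.txt): modified={a.txt, b.txt, c.txt, d.txt, e.txt} staged={f.txt}
After op 19 (git reset f.txt): modified={a.txt, b.txt, c.txt, d.txt, e.txt, f.txt} staged={none}
After op 20 (git add e.txt): modified={a.txt, b.txt, c.txt, d.txt, f.txt} staged={e.txt}
After op 21 (modify e.txt): modified={a.txt, b.txt, c.txt, d.txt, e.txt, f.txt} staged={e.txt}
After op 22 (git reset e.txt): modified={a.txt, b.txt, c.txt, d.txt, e.txt, f.txt} staged={none}
After op 23 (modify b.txt): modified={a.txt, b.txt, c.txt, d.txt, e.txt, f.txt} staged={none}
After op 24 (git add b.txt): modified={a.txt, c.txt, d.txt, e.txt, f.txt} staged={b.txt}
After op 25 (modify f.txt): modified={a.txt, c.txt, d.txt, e.txt, f.txt} staged={b.txt}
After op 26 (modify b.txt): modified={a.txt, b.txt, c.txt, d.txt, e.txt, f.txt} staged={b.txt}
After op 27 (git add d.txt): modified={a.txt, b.txt, c.txt, e.txt, f.txt} staged={b.txt, d.txt}
After op 28 (modify d.txt): modified={a.txt, b.txt, c.txt, d.txt, e.txt, f.txt} staged={b.txt, d.txt}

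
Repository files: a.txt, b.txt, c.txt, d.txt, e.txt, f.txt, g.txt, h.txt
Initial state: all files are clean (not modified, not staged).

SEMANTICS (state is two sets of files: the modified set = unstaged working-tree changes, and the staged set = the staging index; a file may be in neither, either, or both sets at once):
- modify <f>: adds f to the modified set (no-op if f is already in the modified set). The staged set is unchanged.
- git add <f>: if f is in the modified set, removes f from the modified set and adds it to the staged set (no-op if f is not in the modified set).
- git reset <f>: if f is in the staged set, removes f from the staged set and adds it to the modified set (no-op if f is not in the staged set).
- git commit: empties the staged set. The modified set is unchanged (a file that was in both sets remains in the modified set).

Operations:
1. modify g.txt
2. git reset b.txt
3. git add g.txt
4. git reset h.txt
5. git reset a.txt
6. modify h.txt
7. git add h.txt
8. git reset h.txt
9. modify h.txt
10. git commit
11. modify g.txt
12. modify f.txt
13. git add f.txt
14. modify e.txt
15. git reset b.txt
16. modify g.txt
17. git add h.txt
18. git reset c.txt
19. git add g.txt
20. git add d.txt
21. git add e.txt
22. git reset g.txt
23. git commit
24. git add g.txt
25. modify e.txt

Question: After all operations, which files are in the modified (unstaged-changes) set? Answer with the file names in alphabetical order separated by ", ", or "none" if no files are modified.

After op 1 (modify g.txt): modified={g.txt} staged={none}
After op 2 (git reset b.txt): modified={g.txt} staged={none}
After op 3 (git add g.txt): modified={none} staged={g.txt}
After op 4 (git reset h.txt): modified={none} staged={g.txt}
After op 5 (git reset a.txt): modified={none} staged={g.txt}
After op 6 (modify h.txt): modified={h.txt} staged={g.txt}
After op 7 (git add h.txt): modified={none} staged={g.txt, h.txt}
After op 8 (git reset h.txt): modified={h.txt} staged={g.txt}
After op 9 (modify h.txt): modified={h.txt} staged={g.txt}
After op 10 (git commit): modified={h.txt} staged={none}
After op 11 (modify g.txt): modified={g.txt, h.txt} staged={none}
After op 12 (modify f.txt): modified={f.txt, g.txt, h.txt} staged={none}
After op 13 (git add f.txt): modified={g.txt, h.txt} staged={f.txt}
After op 14 (modify e.txt): modified={e.txt, g.txt, h.txt} staged={f.txt}
After op 15 (git reset b.txt): modified={e.txt, g.txt, h.txt} staged={f.txt}
After op 16 (modify g.txt): modified={e.txt, g.txt, h.txt} staged={f.txt}
After op 17 (git add h.txt): modified={e.txt, g.txt} staged={f.txt, h.txt}
After op 18 (git reset c.txt): modified={e.txt, g.txt} staged={f.txt, h.txt}
After op 19 (git add g.txt): modified={e.txt} staged={f.txt, g.txt, h.txt}
After op 20 (git add d.txt): modified={e.txt} staged={f.txt, g.txt, h.txt}
After op 21 (git add e.txt): modified={none} staged={e.txt, f.txt, g.txt, h.txt}
After op 22 (git reset g.txt): modified={g.txt} staged={e.txt, f.txt, h.txt}
After op 23 (git commit): modified={g.txt} staged={none}
After op 24 (git add g.txt): modified={none} staged={g.txt}
After op 25 (modify e.txt): modified={e.txt} staged={g.txt}

Answer: e.txt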